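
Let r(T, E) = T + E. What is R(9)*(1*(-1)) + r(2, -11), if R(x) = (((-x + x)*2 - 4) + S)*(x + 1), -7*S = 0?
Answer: 31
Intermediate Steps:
S = 0 (S = -1/7*0 = 0)
R(x) = -4 - 4*x (R(x) = (((-x + x)*2 - 4) + 0)*(x + 1) = ((0*2 - 4) + 0)*(1 + x) = ((0 - 4) + 0)*(1 + x) = (-4 + 0)*(1 + x) = -4*(1 + x) = -4 - 4*x)
r(T, E) = E + T
R(9)*(1*(-1)) + r(2, -11) = (-4 - 4*9)*(1*(-1)) + (-11 + 2) = (-4 - 36)*(-1) - 9 = -40*(-1) - 9 = 40 - 9 = 31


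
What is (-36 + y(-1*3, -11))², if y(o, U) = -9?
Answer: 2025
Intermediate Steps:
(-36 + y(-1*3, -11))² = (-36 - 9)² = (-45)² = 2025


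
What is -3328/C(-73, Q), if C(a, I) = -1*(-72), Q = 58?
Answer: -416/9 ≈ -46.222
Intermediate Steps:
C(a, I) = 72
-3328/C(-73, Q) = -3328/72 = -3328*1/72 = -416/9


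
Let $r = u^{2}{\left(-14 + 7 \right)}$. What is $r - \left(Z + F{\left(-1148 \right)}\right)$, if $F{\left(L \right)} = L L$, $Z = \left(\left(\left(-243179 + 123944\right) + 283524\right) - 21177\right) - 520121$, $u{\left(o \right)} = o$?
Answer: $-940846$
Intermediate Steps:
$Z = -377009$ ($Z = \left(\left(-119235 + 283524\right) - 21177\right) - 520121 = \left(164289 - 21177\right) - 520121 = 143112 - 520121 = -377009$)
$F{\left(L \right)} = L^{2}$
$r = 49$ ($r = \left(-14 + 7\right)^{2} = \left(-7\right)^{2} = 49$)
$r - \left(Z + F{\left(-1148 \right)}\right) = 49 - \left(-377009 + \left(-1148\right)^{2}\right) = 49 - \left(-377009 + 1317904\right) = 49 - 940895 = -940846$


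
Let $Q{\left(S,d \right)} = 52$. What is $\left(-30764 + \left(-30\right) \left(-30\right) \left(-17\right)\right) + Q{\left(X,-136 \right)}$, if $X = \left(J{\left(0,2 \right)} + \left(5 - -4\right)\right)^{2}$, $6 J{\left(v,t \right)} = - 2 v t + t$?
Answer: $-46012$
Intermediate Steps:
$J{\left(v,t \right)} = \frac{t}{6} - \frac{t v}{3}$ ($J{\left(v,t \right)} = \frac{- 2 v t + t}{6} = \frac{- 2 t v + t}{6} = \frac{t - 2 t v}{6} = \frac{t}{6} - \frac{t v}{3}$)
$X = \frac{784}{9}$ ($X = \left(\frac{1}{6} \cdot 2 \left(1 - 0\right) + \left(5 - -4\right)\right)^{2} = \left(\frac{1}{6} \cdot 2 \left(1 + 0\right) + \left(5 + 4\right)\right)^{2} = \left(\frac{1}{6} \cdot 2 \cdot 1 + 9\right)^{2} = \left(\frac{1}{3} + 9\right)^{2} = \left(\frac{28}{3}\right)^{2} = \frac{784}{9} \approx 87.111$)
$\left(-30764 + \left(-30\right) \left(-30\right) \left(-17\right)\right) + Q{\left(X,-136 \right)} = \left(-30764 + \left(-30\right) \left(-30\right) \left(-17\right)\right) + 52 = \left(-30764 + 900 \left(-17\right)\right) + 52 = \left(-30764 - 15300\right) + 52 = -46064 + 52 = -46012$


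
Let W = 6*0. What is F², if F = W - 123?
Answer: 15129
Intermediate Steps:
W = 0
F = -123 (F = 0 - 123 = -123)
F² = (-123)² = 15129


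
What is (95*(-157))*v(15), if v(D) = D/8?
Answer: -223725/8 ≈ -27966.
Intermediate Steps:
v(D) = D/8 (v(D) = D*(1/8) = D/8)
(95*(-157))*v(15) = (95*(-157))*((1/8)*15) = -14915*15/8 = -223725/8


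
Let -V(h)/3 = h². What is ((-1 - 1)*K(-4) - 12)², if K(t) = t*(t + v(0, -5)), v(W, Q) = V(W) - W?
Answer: 1936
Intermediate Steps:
V(h) = -3*h²
v(W, Q) = -W - 3*W² (v(W, Q) = -3*W² - W = -W - 3*W²)
K(t) = t² (K(t) = t*(t + 0*(-1 - 3*0)) = t*(t + 0*(-1 + 0)) = t*(t + 0*(-1)) = t*(t + 0) = t*t = t²)
((-1 - 1)*K(-4) - 12)² = ((-1 - 1)*(-4)² - 12)² = (-2*16 - 12)² = (-32 - 12)² = (-44)² = 1936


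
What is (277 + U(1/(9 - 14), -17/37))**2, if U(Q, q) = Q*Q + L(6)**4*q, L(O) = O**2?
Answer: 509197184212369444/855625 ≈ 5.9512e+11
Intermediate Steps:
U(Q, q) = Q**2 + 1679616*q (U(Q, q) = Q*Q + (6**2)**4*q = Q**2 + 36**4*q = Q**2 + 1679616*q)
(277 + U(1/(9 - 14), -17/37))**2 = (277 + ((1/(9 - 14))**2 + 1679616*(-17/37)))**2 = (277 + ((1/(-5))**2 + 1679616*(-17*1/37)))**2 = (277 + ((-1/5)**2 + 1679616*(-17/37)))**2 = (277 + (1/25 - 28553472/37))**2 = (277 - 713836763/925)**2 = (-713580538/925)**2 = 509197184212369444/855625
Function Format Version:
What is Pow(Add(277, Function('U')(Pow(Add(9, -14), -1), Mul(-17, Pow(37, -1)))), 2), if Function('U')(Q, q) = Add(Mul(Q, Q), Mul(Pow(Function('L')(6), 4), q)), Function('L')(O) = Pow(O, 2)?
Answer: Rational(509197184212369444, 855625) ≈ 5.9512e+11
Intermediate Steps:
Function('U')(Q, q) = Add(Pow(Q, 2), Mul(1679616, q)) (Function('U')(Q, q) = Add(Mul(Q, Q), Mul(Pow(Pow(6, 2), 4), q)) = Add(Pow(Q, 2), Mul(Pow(36, 4), q)) = Add(Pow(Q, 2), Mul(1679616, q)))
Pow(Add(277, Function('U')(Pow(Add(9, -14), -1), Mul(-17, Pow(37, -1)))), 2) = Pow(Add(277, Add(Pow(Pow(Add(9, -14), -1), 2), Mul(1679616, Mul(-17, Pow(37, -1))))), 2) = Pow(Add(277, Add(Pow(Pow(-5, -1), 2), Mul(1679616, Mul(-17, Rational(1, 37))))), 2) = Pow(Add(277, Add(Pow(Rational(-1, 5), 2), Mul(1679616, Rational(-17, 37)))), 2) = Pow(Add(277, Add(Rational(1, 25), Rational(-28553472, 37))), 2) = Pow(Add(277, Rational(-713836763, 925)), 2) = Pow(Rational(-713580538, 925), 2) = Rational(509197184212369444, 855625)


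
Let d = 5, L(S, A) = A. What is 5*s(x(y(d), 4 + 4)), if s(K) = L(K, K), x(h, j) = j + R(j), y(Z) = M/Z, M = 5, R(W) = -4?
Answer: 20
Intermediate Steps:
y(Z) = 5/Z
x(h, j) = -4 + j (x(h, j) = j - 4 = -4 + j)
s(K) = K
5*s(x(y(d), 4 + 4)) = 5*(-4 + (4 + 4)) = 5*(-4 + 8) = 5*4 = 20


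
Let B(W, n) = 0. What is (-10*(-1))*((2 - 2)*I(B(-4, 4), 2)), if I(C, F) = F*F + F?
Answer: 0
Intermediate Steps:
I(C, F) = F + F**2 (I(C, F) = F**2 + F = F + F**2)
(-10*(-1))*((2 - 2)*I(B(-4, 4), 2)) = (-10*(-1))*((2 - 2)*(2*(1 + 2))) = 10*(0*(2*3)) = 10*(0*6) = 10*0 = 0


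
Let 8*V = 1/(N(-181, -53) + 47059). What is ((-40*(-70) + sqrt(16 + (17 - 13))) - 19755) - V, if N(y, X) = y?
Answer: -6358531921/375024 + 2*sqrt(5) ≈ -16951.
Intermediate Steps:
V = 1/375024 (V = 1/(8*(-181 + 47059)) = (1/8)/46878 = (1/8)*(1/46878) = 1/375024 ≈ 2.6665e-6)
((-40*(-70) + sqrt(16 + (17 - 13))) - 19755) - V = ((-40*(-70) + sqrt(16 + (17 - 13))) - 19755) - 1*1/375024 = ((2800 + sqrt(16 + 4)) - 19755) - 1/375024 = ((2800 + sqrt(20)) - 19755) - 1/375024 = ((2800 + 2*sqrt(5)) - 19755) - 1/375024 = (-16955 + 2*sqrt(5)) - 1/375024 = -6358531921/375024 + 2*sqrt(5)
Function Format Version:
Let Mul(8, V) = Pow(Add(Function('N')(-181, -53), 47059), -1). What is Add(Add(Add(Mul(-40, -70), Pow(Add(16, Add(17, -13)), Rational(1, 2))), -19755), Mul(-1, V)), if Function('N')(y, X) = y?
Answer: Add(Rational(-6358531921, 375024), Mul(2, Pow(5, Rational(1, 2)))) ≈ -16951.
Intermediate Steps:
V = Rational(1, 375024) (V = Mul(Rational(1, 8), Pow(Add(-181, 47059), -1)) = Mul(Rational(1, 8), Pow(46878, -1)) = Mul(Rational(1, 8), Rational(1, 46878)) = Rational(1, 375024) ≈ 2.6665e-6)
Add(Add(Add(Mul(-40, -70), Pow(Add(16, Add(17, -13)), Rational(1, 2))), -19755), Mul(-1, V)) = Add(Add(Add(Mul(-40, -70), Pow(Add(16, Add(17, -13)), Rational(1, 2))), -19755), Mul(-1, Rational(1, 375024))) = Add(Add(Add(2800, Pow(Add(16, 4), Rational(1, 2))), -19755), Rational(-1, 375024)) = Add(Add(Add(2800, Pow(20, Rational(1, 2))), -19755), Rational(-1, 375024)) = Add(Add(Add(2800, Mul(2, Pow(5, Rational(1, 2)))), -19755), Rational(-1, 375024)) = Add(Add(-16955, Mul(2, Pow(5, Rational(1, 2)))), Rational(-1, 375024)) = Add(Rational(-6358531921, 375024), Mul(2, Pow(5, Rational(1, 2))))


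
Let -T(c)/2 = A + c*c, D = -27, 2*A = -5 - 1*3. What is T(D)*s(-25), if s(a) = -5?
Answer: 7250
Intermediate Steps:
A = -4 (A = (-5 - 1*3)/2 = (-5 - 3)/2 = (1/2)*(-8) = -4)
T(c) = 8 - 2*c**2 (T(c) = -2*(-4 + c*c) = -2*(-4 + c**2) = 8 - 2*c**2)
T(D)*s(-25) = (8 - 2*(-27)**2)*(-5) = (8 - 2*729)*(-5) = (8 - 1458)*(-5) = -1450*(-5) = 7250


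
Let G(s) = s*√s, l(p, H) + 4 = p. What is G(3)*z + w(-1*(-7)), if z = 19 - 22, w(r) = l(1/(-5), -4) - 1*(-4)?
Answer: -⅕ - 9*√3 ≈ -15.788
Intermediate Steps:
l(p, H) = -4 + p
w(r) = -⅕ (w(r) = (-4 + 1/(-5)) - 1*(-4) = (-4 - ⅕) + 4 = -21/5 + 4 = -⅕)
G(s) = s^(3/2)
z = -3
G(3)*z + w(-1*(-7)) = 3^(3/2)*(-3) - ⅕ = (3*√3)*(-3) - ⅕ = -9*√3 - ⅕ = -⅕ - 9*√3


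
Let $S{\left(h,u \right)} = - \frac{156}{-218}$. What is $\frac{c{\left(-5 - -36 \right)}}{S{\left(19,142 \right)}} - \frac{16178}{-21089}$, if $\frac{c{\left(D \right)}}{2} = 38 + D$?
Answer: $\frac{53080437}{274157} \approx 193.61$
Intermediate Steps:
$S{\left(h,u \right)} = \frac{78}{109}$ ($S{\left(h,u \right)} = \left(-156\right) \left(- \frac{1}{218}\right) = \frac{78}{109}$)
$c{\left(D \right)} = 76 + 2 D$ ($c{\left(D \right)} = 2 \left(38 + D\right) = 76 + 2 D$)
$\frac{c{\left(-5 - -36 \right)}}{S{\left(19,142 \right)}} - \frac{16178}{-21089} = \frac{76 + 2 \left(-5 - -36\right)}{\frac{78}{109}} - \frac{16178}{-21089} = \left(76 + 2 \left(-5 + 36\right)\right) \frac{109}{78} - - \frac{16178}{21089} = \left(76 + 2 \cdot 31\right) \frac{109}{78} + \frac{16178}{21089} = \left(76 + 62\right) \frac{109}{78} + \frac{16178}{21089} = 138 \cdot \frac{109}{78} + \frac{16178}{21089} = \frac{2507}{13} + \frac{16178}{21089} = \frac{53080437}{274157}$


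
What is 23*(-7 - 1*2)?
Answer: -207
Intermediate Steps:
23*(-7 - 1*2) = 23*(-7 - 2) = 23*(-9) = -207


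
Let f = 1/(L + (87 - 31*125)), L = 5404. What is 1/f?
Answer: 1616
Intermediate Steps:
f = 1/1616 (f = 1/(5404 + (87 - 31*125)) = 1/(5404 + (87 - 3875)) = 1/(5404 - 3788) = 1/1616 ≈ 0.00061881)
1/f = 1/(1/1616) = 1616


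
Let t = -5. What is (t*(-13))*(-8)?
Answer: -520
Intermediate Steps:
(t*(-13))*(-8) = -5*(-13)*(-8) = 65*(-8) = -520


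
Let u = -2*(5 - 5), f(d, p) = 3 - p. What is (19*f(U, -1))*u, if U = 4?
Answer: 0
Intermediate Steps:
u = 0 (u = -2*0 = 0)
(19*f(U, -1))*u = (19*(3 - 1*(-1)))*0 = (19*(3 + 1))*0 = (19*4)*0 = 76*0 = 0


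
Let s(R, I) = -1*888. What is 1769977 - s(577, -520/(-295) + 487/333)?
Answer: 1770865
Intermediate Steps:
s(R, I) = -888
1769977 - s(577, -520/(-295) + 487/333) = 1769977 - 1*(-888) = 1769977 + 888 = 1770865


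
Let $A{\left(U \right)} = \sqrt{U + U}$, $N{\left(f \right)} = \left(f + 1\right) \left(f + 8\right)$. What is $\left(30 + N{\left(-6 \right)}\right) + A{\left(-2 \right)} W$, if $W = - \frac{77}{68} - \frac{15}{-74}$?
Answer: $20 - \frac{2339 i}{1258} \approx 20.0 - 1.8593 i$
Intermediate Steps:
$N{\left(f \right)} = \left(1 + f\right) \left(8 + f\right)$
$W = - \frac{2339}{2516}$ ($W = \left(-77\right) \frac{1}{68} - - \frac{15}{74} = - \frac{77}{68} + \frac{15}{74} = - \frac{2339}{2516} \approx -0.92965$)
$A{\left(U \right)} = \sqrt{2} \sqrt{U}$ ($A{\left(U \right)} = \sqrt{2 U} = \sqrt{2} \sqrt{U}$)
$\left(30 + N{\left(-6 \right)}\right) + A{\left(-2 \right)} W = \left(30 + \left(8 + \left(-6\right)^{2} + 9 \left(-6\right)\right)\right) + \sqrt{2} \sqrt{-2} \left(- \frac{2339}{2516}\right) = \left(30 + \left(8 + 36 - 54\right)\right) + \sqrt{2} i \sqrt{2} \left(- \frac{2339}{2516}\right) = \left(30 - 10\right) + 2 i \left(- \frac{2339}{2516}\right) = 20 - \frac{2339 i}{1258}$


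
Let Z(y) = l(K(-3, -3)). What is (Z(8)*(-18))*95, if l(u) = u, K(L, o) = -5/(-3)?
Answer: -2850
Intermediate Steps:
K(L, o) = 5/3 (K(L, o) = -5*(-1/3) = 5/3)
Z(y) = 5/3
(Z(8)*(-18))*95 = ((5/3)*(-18))*95 = -30*95 = -2850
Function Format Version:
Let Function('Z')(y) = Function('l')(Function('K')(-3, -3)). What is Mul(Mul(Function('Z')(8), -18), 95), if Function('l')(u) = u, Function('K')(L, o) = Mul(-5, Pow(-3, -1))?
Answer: -2850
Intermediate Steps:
Function('K')(L, o) = Rational(5, 3) (Function('K')(L, o) = Mul(-5, Rational(-1, 3)) = Rational(5, 3))
Function('Z')(y) = Rational(5, 3)
Mul(Mul(Function('Z')(8), -18), 95) = Mul(Mul(Rational(5, 3), -18), 95) = Mul(-30, 95) = -2850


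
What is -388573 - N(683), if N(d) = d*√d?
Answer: -388573 - 683*√683 ≈ -4.0642e+5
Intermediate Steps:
N(d) = d^(3/2)
-388573 - N(683) = -388573 - 683^(3/2) = -388573 - 683*√683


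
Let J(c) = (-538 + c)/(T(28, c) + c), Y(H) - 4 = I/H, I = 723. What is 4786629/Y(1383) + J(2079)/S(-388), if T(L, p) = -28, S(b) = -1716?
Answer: 2588763531952673/2446063620 ≈ 1.0583e+6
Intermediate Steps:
Y(H) = 4 + 723/H
J(c) = (-538 + c)/(-28 + c)
4786629/Y(1383) + J(2079)/S(-388) = 4786629/(4 + 723/1383) + ((-538 + 2079)/(-28 + 2079))/(-1716) = 4786629/(4 + 723*(1/1383)) + (1541/2051)*(-1/1716) = 4786629/(4 + 241/461) + ((1/2051)*1541)*(-1/1716) = 4786629/(2085/461) + (1541/2051)*(-1/1716) = 4786629*(461/2085) - 1541/3519516 = 735545323/695 - 1541/3519516 = 2588763531952673/2446063620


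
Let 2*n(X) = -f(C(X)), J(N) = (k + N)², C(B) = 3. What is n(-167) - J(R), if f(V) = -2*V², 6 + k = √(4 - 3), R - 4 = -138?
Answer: -19312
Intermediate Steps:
R = -134 (R = 4 - 138 = -134)
k = -5 (k = -6 + √(4 - 3) = -6 + √1 = -6 + 1 = -5)
J(N) = (-5 + N)²
n(X) = 9 (n(X) = (-(-2)*3²)/2 = (-(-2)*9)/2 = (-1*(-18))/2 = (½)*18 = 9)
n(-167) - J(R) = 9 - (-5 - 134)² = 9 - 1*(-139)² = 9 - 1*19321 = 9 - 19321 = -19312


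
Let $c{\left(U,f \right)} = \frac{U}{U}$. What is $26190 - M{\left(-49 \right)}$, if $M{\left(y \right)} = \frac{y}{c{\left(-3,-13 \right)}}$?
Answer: $26239$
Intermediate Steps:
$c{\left(U,f \right)} = 1$
$M{\left(y \right)} = y$ ($M{\left(y \right)} = \frac{y}{1} = y 1 = y$)
$26190 - M{\left(-49 \right)} = 26190 - -49 = 26190 + 49 = 26239$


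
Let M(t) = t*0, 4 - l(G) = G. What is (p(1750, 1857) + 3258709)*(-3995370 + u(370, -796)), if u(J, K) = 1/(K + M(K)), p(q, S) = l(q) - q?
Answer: -10352601172847973/796 ≈ -1.3006e+13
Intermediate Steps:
l(G) = 4 - G
M(t) = 0
p(q, S) = 4 - 2*q (p(q, S) = (4 - q) - q = 4 - 2*q)
u(J, K) = 1/K (u(J, K) = 1/(K + 0) = 1/K)
(p(1750, 1857) + 3258709)*(-3995370 + u(370, -796)) = ((4 - 2*1750) + 3258709)*(-3995370 + 1/(-796)) = ((4 - 3500) + 3258709)*(-3995370 - 1/796) = (-3496 + 3258709)*(-3180314521/796) = 3255213*(-3180314521/796) = -10352601172847973/796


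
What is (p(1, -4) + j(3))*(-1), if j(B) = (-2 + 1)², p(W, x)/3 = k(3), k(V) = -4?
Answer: 11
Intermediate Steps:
p(W, x) = -12 (p(W, x) = 3*(-4) = -12)
j(B) = 1 (j(B) = (-1)² = 1)
(p(1, -4) + j(3))*(-1) = (-12 + 1)*(-1) = -11*(-1) = 11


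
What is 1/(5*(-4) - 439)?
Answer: -1/459 ≈ -0.0021787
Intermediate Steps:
1/(5*(-4) - 439) = 1/(-20 - 439) = 1/(-459) = -1/459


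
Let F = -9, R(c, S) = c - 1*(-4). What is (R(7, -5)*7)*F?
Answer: -693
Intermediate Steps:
R(c, S) = 4 + c (R(c, S) = c + 4 = 4 + c)
(R(7, -5)*7)*F = ((4 + 7)*7)*(-9) = (11*7)*(-9) = 77*(-9) = -693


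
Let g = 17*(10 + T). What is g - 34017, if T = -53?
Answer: -34748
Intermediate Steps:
g = -731 (g = 17*(10 - 53) = 17*(-43) = -731)
g - 34017 = -731 - 34017 = -34748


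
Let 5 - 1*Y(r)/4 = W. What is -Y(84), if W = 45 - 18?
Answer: 88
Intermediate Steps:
W = 27
Y(r) = -88 (Y(r) = 20 - 4*27 = 20 - 108 = -88)
-Y(84) = -1*(-88) = 88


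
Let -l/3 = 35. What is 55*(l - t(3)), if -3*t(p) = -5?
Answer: -17600/3 ≈ -5866.7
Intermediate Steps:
l = -105 (l = -3*35 = -105)
t(p) = 5/3 (t(p) = -⅓*(-5) = 5/3)
55*(l - t(3)) = 55*(-105 - 1*5/3) = 55*(-105 - 5/3) = 55*(-320/3) = -17600/3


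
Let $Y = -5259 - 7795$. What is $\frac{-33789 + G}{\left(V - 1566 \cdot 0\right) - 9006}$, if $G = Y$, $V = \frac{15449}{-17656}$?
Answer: $\frac{374744}{72055} \approx 5.2008$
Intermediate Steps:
$V = - \frac{7}{8}$ ($V = 15449 \left(- \frac{1}{17656}\right) = - \frac{7}{8} \approx -0.875$)
$Y = -13054$ ($Y = -5259 - 7795 = -13054$)
$G = -13054$
$\frac{-33789 + G}{\left(V - 1566 \cdot 0\right) - 9006} = \frac{-33789 - 13054}{\left(- \frac{7}{8} - 1566 \cdot 0\right) - 9006} = - \frac{46843}{\left(- \frac{7}{8} - 0\right) - 9006} = - \frac{46843}{\left(- \frac{7}{8} + 0\right) - 9006} = - \frac{46843}{- \frac{7}{8} - 9006} = - \frac{46843}{- \frac{72055}{8}} = \left(-46843\right) \left(- \frac{8}{72055}\right) = \frac{374744}{72055}$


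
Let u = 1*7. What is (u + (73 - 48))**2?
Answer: 1024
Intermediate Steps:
u = 7
(u + (73 - 48))**2 = (7 + (73 - 48))**2 = (7 + 25)**2 = 32**2 = 1024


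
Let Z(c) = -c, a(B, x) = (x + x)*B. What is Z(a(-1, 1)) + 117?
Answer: 119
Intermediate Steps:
a(B, x) = 2*B*x (a(B, x) = (2*x)*B = 2*B*x)
Z(a(-1, 1)) + 117 = -2*(-1) + 117 = -1*(-2) + 117 = 2 + 117 = 119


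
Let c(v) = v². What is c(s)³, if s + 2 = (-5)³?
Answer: 4195872914689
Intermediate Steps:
s = -127 (s = -2 + (-5)³ = -2 - 125 = -127)
c(s)³ = ((-127)²)³ = 16129³ = 4195872914689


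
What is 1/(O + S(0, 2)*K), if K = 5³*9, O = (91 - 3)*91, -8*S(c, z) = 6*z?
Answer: 2/12641 ≈ 0.00015822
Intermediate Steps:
S(c, z) = -3*z/4
O = 8008 (O = 88*91 = 8008)
K = 1125 (K = 125*9 = 1125)
1/(O + S(0, 2)*K) = 1/(8008 - ¾*2*1125) = 1/(8008 - 3/2*1125) = 1/(8008 - 3375/2) = 1/(12641/2) = 2/12641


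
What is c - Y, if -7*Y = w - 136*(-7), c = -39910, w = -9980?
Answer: -288398/7 ≈ -41200.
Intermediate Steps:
Y = 9028/7 (Y = -(-9980 - 136*(-7))/7 = -(-9980 + 952)/7 = -⅐*(-9028) = 9028/7 ≈ 1289.7)
c - Y = -39910 - 1*9028/7 = -39910 - 9028/7 = -288398/7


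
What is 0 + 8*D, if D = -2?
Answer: -16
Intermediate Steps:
0 + 8*D = 0 + 8*(-2) = 0 - 16 = -16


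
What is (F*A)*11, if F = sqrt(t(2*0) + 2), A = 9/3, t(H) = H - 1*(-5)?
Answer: 33*sqrt(7) ≈ 87.310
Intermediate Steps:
t(H) = 5 + H (t(H) = H + 5 = 5 + H)
A = 3 (A = 9*(1/3) = 3)
F = sqrt(7) (F = sqrt((5 + 2*0) + 2) = sqrt((5 + 0) + 2) = sqrt(5 + 2) = sqrt(7) ≈ 2.6458)
(F*A)*11 = (sqrt(7)*3)*11 = (3*sqrt(7))*11 = 33*sqrt(7)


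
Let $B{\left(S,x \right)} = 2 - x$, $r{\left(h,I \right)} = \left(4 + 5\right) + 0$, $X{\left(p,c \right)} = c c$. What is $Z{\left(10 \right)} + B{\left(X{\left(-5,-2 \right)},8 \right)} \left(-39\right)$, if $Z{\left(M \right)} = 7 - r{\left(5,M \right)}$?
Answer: $232$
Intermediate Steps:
$X{\left(p,c \right)} = c^{2}$
$r{\left(h,I \right)} = 9$ ($r{\left(h,I \right)} = 9 + 0 = 9$)
$Z{\left(M \right)} = -2$ ($Z{\left(M \right)} = 7 - 9 = -2$)
$Z{\left(10 \right)} + B{\left(X{\left(-5,-2 \right)},8 \right)} \left(-39\right) = -2 + \left(2 - 8\right) \left(-39\right) = -2 - -234 = -2 + 234 = 232$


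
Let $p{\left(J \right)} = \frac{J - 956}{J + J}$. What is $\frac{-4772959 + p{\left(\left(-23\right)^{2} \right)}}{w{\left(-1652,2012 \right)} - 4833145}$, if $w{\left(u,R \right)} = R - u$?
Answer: $\frac{1683263683}{1703196966} \approx 0.9883$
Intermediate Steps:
$p{\left(J \right)} = \frac{-956 + J}{2 J}$
$\frac{-4772959 + p{\left(\left(-23\right)^{2} \right)}}{w{\left(-1652,2012 \right)} - 4833145} = \frac{-4772959 + \frac{-956 + \left(-23\right)^{2}}{2 \left(-23\right)^{2}}}{\left(2012 - -1652\right) - 4833145} = \frac{-4772959 + \frac{-956 + 529}{2 \cdot 529}}{\left(2012 + 1652\right) - 4833145} = \frac{-4772959 + \frac{1}{2} \cdot \frac{1}{529} \left(-427\right)}{3664 - 4833145} = \frac{-4772959 - \frac{427}{1058}}{-4829481} = \left(- \frac{5049791049}{1058}\right) \left(- \frac{1}{4829481}\right) = \frac{1683263683}{1703196966}$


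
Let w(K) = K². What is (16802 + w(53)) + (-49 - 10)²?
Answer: 23092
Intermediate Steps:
(16802 + w(53)) + (-49 - 10)² = (16802 + 53²) + (-49 - 10)² = (16802 + 2809) + (-59)² = 19611 + 3481 = 23092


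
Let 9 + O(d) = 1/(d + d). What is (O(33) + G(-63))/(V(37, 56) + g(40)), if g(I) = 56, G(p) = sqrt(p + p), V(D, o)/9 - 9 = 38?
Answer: -593/31614 + 3*I*sqrt(14)/479 ≈ -0.018758 + 0.023434*I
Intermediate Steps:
V(D, o) = 423 (V(D, o) = 81 + 9*38 = 81 + 342 = 423)
G(p) = sqrt(2)*sqrt(p) (G(p) = sqrt(2*p) = sqrt(2)*sqrt(p))
O(d) = -9 + 1/(2*d) (O(d) = -9 + 1/(d + d) = -9 + 1/(2*d))
(O(33) + G(-63))/(V(37, 56) + g(40)) = ((-9 + (1/2)/33) + sqrt(2)*sqrt(-63))/(423 + 56) = ((-9 + (1/2)*(1/33)) + sqrt(2)*(3*I*sqrt(7)))/479 = ((-9 + 1/66) + 3*I*sqrt(14))*(1/479) = (-593/66 + 3*I*sqrt(14))*(1/479) = -593/31614 + 3*I*sqrt(14)/479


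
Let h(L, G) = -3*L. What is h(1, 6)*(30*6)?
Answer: -540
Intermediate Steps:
h(1, 6)*(30*6) = (-3*1)*(30*6) = -3*180 = -540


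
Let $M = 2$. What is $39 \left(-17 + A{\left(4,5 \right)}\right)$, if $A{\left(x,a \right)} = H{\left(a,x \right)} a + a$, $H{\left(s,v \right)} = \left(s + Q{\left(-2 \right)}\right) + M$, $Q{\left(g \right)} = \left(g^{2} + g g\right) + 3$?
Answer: $3042$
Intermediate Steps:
$Q{\left(g \right)} = 3 + 2 g^{2}$ ($Q{\left(g \right)} = \left(g^{2} + g^{2}\right) + 3 = 2 g^{2} + 3 = 3 + 2 g^{2}$)
$H{\left(s,v \right)} = 13 + s$ ($H{\left(s,v \right)} = \left(s + \left(3 + 2 \left(-2\right)^{2}\right)\right) + 2 = \left(s + \left(3 + 2 \cdot 4\right)\right) + 2 = \left(s + \left(3 + 8\right)\right) + 2 = \left(s + 11\right) + 2 = \left(11 + s\right) + 2 = 13 + s$)
$A{\left(x,a \right)} = a + a \left(13 + a\right)$ ($A{\left(x,a \right)} = \left(13 + a\right) a + a = a \left(13 + a\right) + a = a + a \left(13 + a\right)$)
$39 \left(-17 + A{\left(4,5 \right)}\right) = 39 \left(-17 + 5 \left(14 + 5\right)\right) = 39 \left(-17 + 5 \cdot 19\right) = 39 \left(-17 + 95\right) = 39 \cdot 78 = 3042$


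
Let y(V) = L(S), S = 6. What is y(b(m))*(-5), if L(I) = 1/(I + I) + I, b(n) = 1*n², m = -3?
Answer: -365/12 ≈ -30.417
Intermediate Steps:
b(n) = n²
L(I) = I + 1/(2*I) (L(I) = 1/(2*I) + I = I + 1/(2*I))
y(V) = 73/12 (y(V) = 6 + (½)/6 = 6 + (½)*(⅙) = 6 + 1/12 = 73/12)
y(b(m))*(-5) = (73/12)*(-5) = -365/12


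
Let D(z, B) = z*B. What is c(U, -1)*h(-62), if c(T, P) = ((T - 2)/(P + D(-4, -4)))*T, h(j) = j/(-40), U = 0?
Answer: 0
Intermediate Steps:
D(z, B) = B*z
h(j) = -j/40 (h(j) = j*(-1/40) = -j/40)
c(T, P) = T*(-2 + T)/(16 + P) (c(T, P) = ((T - 2)/(P - 4*(-4)))*T = ((-2 + T)/(P + 16))*T = ((-2 + T)/(16 + P))*T = T*(-2 + T)/(16 + P))
c(U, -1)*h(-62) = (0*(-2 + 0)/(16 - 1))*(-1/40*(-62)) = (0*(-2)/15)*(31/20) = (0*(1/15)*(-2))*(31/20) = 0*(31/20) = 0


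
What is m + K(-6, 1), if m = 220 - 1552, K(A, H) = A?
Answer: -1338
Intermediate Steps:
m = -1332
m + K(-6, 1) = -1332 - 6 = -1338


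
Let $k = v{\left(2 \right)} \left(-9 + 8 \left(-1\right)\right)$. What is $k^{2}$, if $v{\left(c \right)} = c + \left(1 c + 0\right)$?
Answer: $4624$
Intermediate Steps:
$v{\left(c \right)} = 2 c$ ($v{\left(c \right)} = c + \left(c + 0\right) = c + c = 2 c$)
$k = -68$ ($k = 2 \cdot 2 \left(-9 + 8 \left(-1\right)\right) = 4 \left(-9 - 8\right) = 4 \left(-17\right) = -68$)
$k^{2} = \left(-68\right)^{2} = 4624$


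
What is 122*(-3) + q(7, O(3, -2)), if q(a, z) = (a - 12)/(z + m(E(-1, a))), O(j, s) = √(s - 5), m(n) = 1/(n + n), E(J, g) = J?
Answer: -10604/29 + 20*I*√7/29 ≈ -365.66 + 1.8247*I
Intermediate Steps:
m(n) = 1/(2*n)
O(j, s) = √(-5 + s)
q(a, z) = (-12 + a)/(-½ + z) (q(a, z) = (a - 12)/(z + (½)/(-1)) = (-12 + a)/(z + (½)*(-1)) = (-12 + a)/(z - ½) = (-12 + a)/(-½ + z))
122*(-3) + q(7, O(3, -2)) = 122*(-3) + 2*(-12 + 7)/(-1 + 2*√(-5 - 2)) = -366 + 2*(-5)/(-1 + 2*√(-7)) = -366 + 2*(-5)/(-1 + 2*(I*√7)) = -366 + 2*(-5)/(-1 + 2*I*√7) = -366 - 10/(-1 + 2*I*√7)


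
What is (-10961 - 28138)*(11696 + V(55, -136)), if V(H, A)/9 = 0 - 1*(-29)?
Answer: -467506743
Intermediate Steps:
V(H, A) = 261 (V(H, A) = 9*(0 - 1*(-29)) = 9*(0 + 29) = 9*29 = 261)
(-10961 - 28138)*(11696 + V(55, -136)) = (-10961 - 28138)*(11696 + 261) = -39099*11957 = -467506743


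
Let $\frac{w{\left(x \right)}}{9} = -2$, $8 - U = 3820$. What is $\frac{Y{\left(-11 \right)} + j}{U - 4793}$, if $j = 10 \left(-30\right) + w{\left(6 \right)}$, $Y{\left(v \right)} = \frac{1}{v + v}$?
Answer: $\frac{6997}{189310} \approx 0.036961$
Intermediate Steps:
$U = -3812$ ($U = 8 - 3820 = -3812$)
$w{\left(x \right)} = -18$ ($w{\left(x \right)} = 9 \left(-2\right) = -18$)
$Y{\left(v \right)} = \frac{1}{2 v}$
$j = -318$ ($j = 10 \left(-30\right) - 18 = -300 - 18 = -318$)
$\frac{Y{\left(-11 \right)} + j}{U - 4793} = \frac{\frac{1}{2 \left(-11\right)} - 318}{-3812 - 4793} = \frac{\frac{1}{2} \left(- \frac{1}{11}\right) - 318}{-8605} = \left(- \frac{1}{22} - 318\right) \left(- \frac{1}{8605}\right) = \left(- \frac{6997}{22}\right) \left(- \frac{1}{8605}\right) = \frac{6997}{189310}$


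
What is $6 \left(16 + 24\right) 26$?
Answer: $6240$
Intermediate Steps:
$6 \left(16 + 24\right) 26 = 6 \cdot 40 \cdot 26 = 6 \cdot 1040 = 6240$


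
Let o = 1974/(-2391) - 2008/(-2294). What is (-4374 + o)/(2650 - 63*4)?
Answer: -1999243002/1096076641 ≈ -1.8240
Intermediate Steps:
o = 45462/914159 (o = 1974*(-1/2391) - 2008*(-1/2294) = -658/797 + 1004/1147 = 45462/914159 ≈ 0.049731)
(-4374 + o)/(2650 - 63*4) = (-4374 + 45462/914159)/(2650 - 63*4) = -3998486004/(914159*(2650 - 252)) = -3998486004/914159/2398 = -3998486004/914159*1/2398 = -1999243002/1096076641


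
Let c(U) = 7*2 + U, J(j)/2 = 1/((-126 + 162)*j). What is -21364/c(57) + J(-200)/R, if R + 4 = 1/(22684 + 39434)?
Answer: -1061666643779/3528288200 ≈ -300.90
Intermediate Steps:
R = -248471/62118 (R = -4 + 1/(22684 + 39434) = -4 + 1/62118 = -248471/62118 ≈ -4.0000)
J(j) = 1/(18*j) (J(j) = 2*(1/((-126 + 162)*j)) = 2*(1/(36*j)) = 1/(18*j))
c(U) = 14 + U
-21364/c(57) + J(-200)/R = -21364/(14 + 57) + ((1/18)/(-200))/(-248471/62118) = -21364/71 + ((1/18)*(-1/200))*(-62118/248471) = -21364*1/71 - 1/3600*(-62118/248471) = -21364/71 + 3451/49694200 = -1061666643779/3528288200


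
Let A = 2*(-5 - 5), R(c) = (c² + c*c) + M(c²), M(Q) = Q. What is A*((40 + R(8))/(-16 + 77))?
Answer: -4640/61 ≈ -76.066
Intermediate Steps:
R(c) = 3*c² (R(c) = (c² + c*c) + c² = (c² + c²) + c² = 2*c² + c² = 3*c²)
A = -20 (A = 2*(-10) = -20)
A*((40 + R(8))/(-16 + 77)) = -20*(40 + 3*8²)/(-16 + 77) = -20*(40 + 3*64)/61 = -20*(40 + 192)/61 = -4640/61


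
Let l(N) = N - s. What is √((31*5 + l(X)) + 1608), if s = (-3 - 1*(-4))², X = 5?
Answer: √1767 ≈ 42.036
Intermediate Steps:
s = 1 (s = (-3 + 4)² = 1² = 1)
l(N) = -1 + N (l(N) = N - 1*1 = N - 1 = -1 + N)
√((31*5 + l(X)) + 1608) = √((31*5 + (-1 + 5)) + 1608) = √((155 + 4) + 1608) = √(159 + 1608) = √1767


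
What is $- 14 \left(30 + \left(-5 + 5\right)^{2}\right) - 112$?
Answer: $-532$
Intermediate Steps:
$- 14 \left(30 + \left(-5 + 5\right)^{2}\right) - 112 = - 14 \left(30 + 0^{2}\right) - 112 = - 14 \left(30 + 0\right) - 112 = \left(-14\right) 30 - 112 = -420 - 112 = -532$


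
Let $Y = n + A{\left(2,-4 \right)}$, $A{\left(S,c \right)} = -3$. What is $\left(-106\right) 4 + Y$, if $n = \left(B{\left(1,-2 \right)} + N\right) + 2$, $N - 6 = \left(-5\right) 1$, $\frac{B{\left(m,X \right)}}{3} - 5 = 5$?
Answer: $-394$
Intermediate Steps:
$B{\left(m,X \right)} = 30$ ($B{\left(m,X \right)} = 15 + 3 \cdot 5 = 15 + 15 = 30$)
$N = 1$ ($N = 6 - 5 = 1$)
$n = 33$ ($n = \left(30 + 1\right) + 2 = 31 + 2 = 33$)
$Y = 30$ ($Y = 33 - 3 = 30$)
$\left(-106\right) 4 + Y = \left(-106\right) 4 + 30 = -424 + 30 = -394$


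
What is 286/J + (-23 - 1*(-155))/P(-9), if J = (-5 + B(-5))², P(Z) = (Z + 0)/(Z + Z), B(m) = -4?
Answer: 21670/81 ≈ 267.53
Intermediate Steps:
P(Z) = ½ (P(Z) = Z/((2*Z)) = Z*(1/(2*Z)) = ½)
J = 81 (J = (-5 - 4)² = (-9)² = 81)
286/J + (-23 - 1*(-155))/P(-9) = 286/81 + (-23 - 1*(-155))/(½) = 286*(1/81) + (-23 + 155)*2 = 286/81 + 132*2 = 286/81 + 264 = 21670/81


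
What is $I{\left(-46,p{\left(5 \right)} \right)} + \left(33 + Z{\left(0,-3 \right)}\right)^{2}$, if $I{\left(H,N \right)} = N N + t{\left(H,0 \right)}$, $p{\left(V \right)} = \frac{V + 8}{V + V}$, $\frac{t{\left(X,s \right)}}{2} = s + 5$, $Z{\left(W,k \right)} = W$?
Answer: $\frac{110069}{100} \approx 1100.7$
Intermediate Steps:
$t{\left(X,s \right)} = 10 + 2 s$ ($t{\left(X,s \right)} = 2 \left(s + 5\right) = 2 \left(5 + s\right) = 10 + 2 s$)
$p{\left(V \right)} = \frac{8 + V}{2 V}$
$I{\left(H,N \right)} = 10 + N^{2}$ ($I{\left(H,N \right)} = N N + \left(10 + 2 \cdot 0\right) = N^{2} + \left(10 + 0\right) = N^{2} + 10 = 10 + N^{2}$)
$I{\left(-46,p{\left(5 \right)} \right)} + \left(33 + Z{\left(0,-3 \right)}\right)^{2} = \left(10 + \left(\frac{8 + 5}{2 \cdot 5}\right)^{2}\right) + \left(33 + 0\right)^{2} = \left(10 + \left(\frac{1}{2} \cdot \frac{1}{5} \cdot 13\right)^{2}\right) + 33^{2} = \left(10 + \left(\frac{13}{10}\right)^{2}\right) + 1089 = \left(10 + \frac{169}{100}\right) + 1089 = \frac{1169}{100} + 1089 = \frac{110069}{100}$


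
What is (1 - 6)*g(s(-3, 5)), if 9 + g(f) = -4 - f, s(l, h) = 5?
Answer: 90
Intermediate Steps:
g(f) = -13 - f (g(f) = -9 + (-4 - f) = -13 - f)
(1 - 6)*g(s(-3, 5)) = (1 - 6)*(-13 - 1*5) = -5*(-13 - 5) = -5*(-18) = 90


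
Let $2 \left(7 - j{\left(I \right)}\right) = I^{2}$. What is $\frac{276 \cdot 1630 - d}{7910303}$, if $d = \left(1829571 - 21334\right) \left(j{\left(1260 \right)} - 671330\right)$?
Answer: $\frac{2649290068031}{7910303} \approx 3.3492 \cdot 10^{5}$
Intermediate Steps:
$j{\left(I \right)} = 7 - \frac{I^{2}}{2}$
$d = -2649289618151$ ($d = \left(1829571 - 21334\right) \left(\left(7 - \frac{1260^{2}}{2}\right) - 671330\right) = 1808237 \left(\left(7 - 793800\right) - 671330\right) = 1808237 \left(-793793 - 671330\right) = 1808237 \left(-1465123\right) = -2649289618151$)
$\frac{276 \cdot 1630 - d}{7910303} = \frac{276 \cdot 1630 - -2649289618151}{7910303} = \left(449880 + 2649289618151\right) \frac{1}{7910303} = 2649290068031 \cdot \frac{1}{7910303} = \frac{2649290068031}{7910303}$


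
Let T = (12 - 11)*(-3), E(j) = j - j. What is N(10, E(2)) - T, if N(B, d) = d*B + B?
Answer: 13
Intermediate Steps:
E(j) = 0
N(B, d) = B + B*d (N(B, d) = B*d + B = B + B*d)
T = -3 (T = 1*(-3) = -3)
N(10, E(2)) - T = 10*(1 + 0) - 1*(-3) = 10*1 + 3 = 10 + 3 = 13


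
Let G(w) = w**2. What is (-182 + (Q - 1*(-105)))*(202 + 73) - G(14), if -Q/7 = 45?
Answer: -107996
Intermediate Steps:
Q = -315 (Q = -7*45 = -315)
(-182 + (Q - 1*(-105)))*(202 + 73) - G(14) = (-182 + (-315 - 1*(-105)))*(202 + 73) - 1*14**2 = (-182 + (-315 + 105))*275 - 1*196 = (-182 - 210)*275 - 196 = -392*275 - 196 = -107800 - 196 = -107996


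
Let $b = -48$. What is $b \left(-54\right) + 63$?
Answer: $2655$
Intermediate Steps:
$b \left(-54\right) + 63 = \left(-48\right) \left(-54\right) + 63 = 2592 + 63 = 2655$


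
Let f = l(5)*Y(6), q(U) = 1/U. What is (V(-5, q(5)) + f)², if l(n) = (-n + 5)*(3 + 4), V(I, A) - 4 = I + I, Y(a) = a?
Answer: 36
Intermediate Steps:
q(U) = 1/U
V(I, A) = 4 + 2*I (V(I, A) = 4 + (I + I) = 4 + 2*I)
l(n) = 35 - 7*n (l(n) = (5 - n)*7 = 35 - 7*n)
f = 0 (f = (35 - 7*5)*6 = (35 - 35)*6 = 0*6 = 0)
(V(-5, q(5)) + f)² = ((4 + 2*(-5)) + 0)² = ((4 - 10) + 0)² = (-6 + 0)² = (-6)² = 36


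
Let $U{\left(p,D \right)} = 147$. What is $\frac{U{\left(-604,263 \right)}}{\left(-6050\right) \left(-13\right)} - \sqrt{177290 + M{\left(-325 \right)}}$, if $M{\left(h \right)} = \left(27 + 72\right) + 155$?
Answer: $\frac{147}{78650} - 2 \sqrt{44386} \approx -421.36$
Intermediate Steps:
$M{\left(h \right)} = 254$ ($M{\left(h \right)} = 99 + 155 = 254$)
$\frac{U{\left(-604,263 \right)}}{\left(-6050\right) \left(-13\right)} - \sqrt{177290 + M{\left(-325 \right)}} = \frac{147}{\left(-6050\right) \left(-13\right)} - \sqrt{177290 + 254} = \frac{147}{78650} - \sqrt{177544} = 147 \cdot \frac{1}{78650} - 2 \sqrt{44386} = \frac{147}{78650} - 2 \sqrt{44386}$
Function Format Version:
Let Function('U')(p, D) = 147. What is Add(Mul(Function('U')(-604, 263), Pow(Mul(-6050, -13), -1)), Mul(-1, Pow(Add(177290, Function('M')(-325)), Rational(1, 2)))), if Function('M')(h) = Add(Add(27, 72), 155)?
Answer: Add(Rational(147, 78650), Mul(-2, Pow(44386, Rational(1, 2)))) ≈ -421.36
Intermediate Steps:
Function('M')(h) = 254 (Function('M')(h) = Add(99, 155) = 254)
Add(Mul(Function('U')(-604, 263), Pow(Mul(-6050, -13), -1)), Mul(-1, Pow(Add(177290, Function('M')(-325)), Rational(1, 2)))) = Add(Mul(147, Pow(Mul(-6050, -13), -1)), Mul(-1, Pow(Add(177290, 254), Rational(1, 2)))) = Add(Mul(147, Pow(78650, -1)), Mul(-1, Pow(177544, Rational(1, 2)))) = Add(Mul(147, Rational(1, 78650)), Mul(-1, Mul(2, Pow(44386, Rational(1, 2))))) = Add(Rational(147, 78650), Mul(-2, Pow(44386, Rational(1, 2))))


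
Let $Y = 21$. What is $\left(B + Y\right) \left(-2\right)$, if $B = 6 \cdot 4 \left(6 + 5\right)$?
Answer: $-570$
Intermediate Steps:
$B = 264$ ($B = 24 \cdot 11 = 264$)
$\left(B + Y\right) \left(-2\right) = \left(264 + 21\right) \left(-2\right) = 285 \left(-2\right) = -570$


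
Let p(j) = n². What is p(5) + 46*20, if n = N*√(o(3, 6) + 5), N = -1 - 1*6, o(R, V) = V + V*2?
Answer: 2047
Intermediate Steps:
o(R, V) = 3*V (o(R, V) = V + 2*V = 3*V)
N = -7 (N = -1 - 6 = -7)
n = -7*√23 (n = -7*√(3*6 + 5) = -7*√(18 + 5) = -7*√23 ≈ -33.571)
p(j) = 1127 (p(j) = (-7*√23)² = 1127)
p(5) + 46*20 = 1127 + 46*20 = 1127 + 920 = 2047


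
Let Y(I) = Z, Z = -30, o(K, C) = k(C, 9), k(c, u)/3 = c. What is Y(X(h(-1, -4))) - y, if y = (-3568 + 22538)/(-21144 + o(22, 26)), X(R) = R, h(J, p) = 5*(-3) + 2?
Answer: -306505/10533 ≈ -29.099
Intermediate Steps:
h(J, p) = -13 (h(J, p) = -15 + 2 = -13)
k(c, u) = 3*c
o(K, C) = 3*C
Y(I) = -30
y = -9485/10533 (y = (-3568 + 22538)/(-21144 + 3*26) = 18970/(-21144 + 78) = 18970/(-21066) = 18970*(-1/21066) = -9485/10533 ≈ -0.90050)
Y(X(h(-1, -4))) - y = -30 - 1*(-9485/10533) = -30 + 9485/10533 = -306505/10533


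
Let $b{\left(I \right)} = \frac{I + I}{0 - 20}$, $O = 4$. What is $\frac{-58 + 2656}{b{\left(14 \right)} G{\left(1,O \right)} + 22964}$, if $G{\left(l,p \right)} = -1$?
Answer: $\frac{12990}{114827} \approx 0.11313$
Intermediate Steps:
$b{\left(I \right)} = - \frac{I}{10}$ ($b{\left(I \right)} = \frac{2 I}{-20} = 2 I \left(- \frac{1}{20}\right) = - \frac{I}{10}$)
$\frac{-58 + 2656}{b{\left(14 \right)} G{\left(1,O \right)} + 22964} = \frac{-58 + 2656}{\left(- \frac{1}{10}\right) 14 \left(-1\right) + 22964} = \frac{2598}{\left(- \frac{7}{5}\right) \left(-1\right) + 22964} = \frac{2598}{\frac{7}{5} + 22964} = \frac{2598}{\frac{114827}{5}} = 2598 \cdot \frac{5}{114827} = \frac{12990}{114827}$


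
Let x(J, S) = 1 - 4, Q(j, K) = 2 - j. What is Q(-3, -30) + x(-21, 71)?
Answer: 2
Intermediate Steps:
x(J, S) = -3
Q(-3, -30) + x(-21, 71) = (2 - 1*(-3)) - 3 = (2 + 3) - 3 = 5 - 3 = 2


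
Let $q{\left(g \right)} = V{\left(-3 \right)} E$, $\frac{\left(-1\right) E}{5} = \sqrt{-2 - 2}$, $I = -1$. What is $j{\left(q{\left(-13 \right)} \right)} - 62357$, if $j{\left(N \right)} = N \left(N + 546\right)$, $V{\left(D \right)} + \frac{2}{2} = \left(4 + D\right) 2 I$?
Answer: $-63257 + 16380 i \approx -63257.0 + 16380.0 i$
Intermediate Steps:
$V{\left(D \right)} = -9 - 2 D$ ($V{\left(D \right)} = -1 + \left(4 + D\right) 2 \left(-1\right) = -1 + \left(8 + 2 D\right) \left(-1\right) = -1 - \left(8 + 2 D\right) = -9 - 2 D$)
$E = - 10 i$ ($E = - 5 \sqrt{-2 - 2} = - 5 \sqrt{-4} = - 5 \cdot 2 i = - 10 i \approx - 10.0 i$)
$q{\left(g \right)} = 30 i$ ($q{\left(g \right)} = \left(-9 - -6\right) \left(- 10 i\right) = \left(-9 + 6\right) \left(- 10 i\right) = - 3 \left(- 10 i\right) = 30 i$)
$j{\left(N \right)} = N \left(546 + N\right)$
$j{\left(q{\left(-13 \right)} \right)} - 62357 = 30 i \left(546 + 30 i\right) - 62357 = -62357 + 30 i \left(546 + 30 i\right)$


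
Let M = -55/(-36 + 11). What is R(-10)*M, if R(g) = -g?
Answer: 22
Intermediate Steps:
M = 11/5 (M = -55/(-25) = -55*(-1/25) = 11/5 ≈ 2.2000)
R(-10)*M = -1*(-10)*(11/5) = 10*(11/5) = 22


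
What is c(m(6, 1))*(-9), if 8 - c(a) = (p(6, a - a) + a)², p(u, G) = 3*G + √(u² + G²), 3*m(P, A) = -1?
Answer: 217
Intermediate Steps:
m(P, A) = -⅓ (m(P, A) = (⅓)*(-1) = -⅓)
p(u, G) = √(G² + u²) + 3*G (p(u, G) = 3*G + √(G² + u²) = √(G² + u²) + 3*G)
c(a) = 8 - (6 + a)² (c(a) = 8 - ((√((a - a)² + 6²) + 3*(a - a)) + a)² = 8 - ((√(0² + 36) + 3*0) + a)² = 8 - ((√(0 + 36) + 0) + a)² = 8 - ((√36 + 0) + a)² = 8 - ((6 + 0) + a)² = 8 - (6 + a)²)
c(m(6, 1))*(-9) = (8 - (6 - ⅓)²)*(-9) = (8 - (17/3)²)*(-9) = (8 - 1*289/9)*(-9) = (8 - 289/9)*(-9) = -217/9*(-9) = 217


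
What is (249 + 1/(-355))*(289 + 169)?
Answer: 40484452/355 ≈ 1.1404e+5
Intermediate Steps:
(249 + 1/(-355))*(289 + 169) = (249 - 1/355)*458 = (88394/355)*458 = 40484452/355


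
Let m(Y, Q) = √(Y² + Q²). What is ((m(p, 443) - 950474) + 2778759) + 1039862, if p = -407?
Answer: 2868147 + √361898 ≈ 2.8687e+6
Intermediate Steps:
m(Y, Q) = √(Q² + Y²)
((m(p, 443) - 950474) + 2778759) + 1039862 = ((√(443² + (-407)²) - 950474) + 2778759) + 1039862 = ((√(196249 + 165649) - 950474) + 2778759) + 1039862 = ((√361898 - 950474) + 2778759) + 1039862 = ((-950474 + √361898) + 2778759) + 1039862 = (1828285 + √361898) + 1039862 = 2868147 + √361898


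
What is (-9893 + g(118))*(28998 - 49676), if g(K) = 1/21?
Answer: 613699408/3 ≈ 2.0457e+8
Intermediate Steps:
g(K) = 1/21
(-9893 + g(118))*(28998 - 49676) = (-9893 + 1/21)*(28998 - 49676) = -207752/21*(-20678) = 613699408/3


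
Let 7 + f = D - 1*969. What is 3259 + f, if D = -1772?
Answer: 511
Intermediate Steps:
f = -2748 (f = -7 + (-1772 - 1*969) = -7 + (-1772 - 969) = -7 - 2741 = -2748)
3259 + f = 3259 - 2748 = 511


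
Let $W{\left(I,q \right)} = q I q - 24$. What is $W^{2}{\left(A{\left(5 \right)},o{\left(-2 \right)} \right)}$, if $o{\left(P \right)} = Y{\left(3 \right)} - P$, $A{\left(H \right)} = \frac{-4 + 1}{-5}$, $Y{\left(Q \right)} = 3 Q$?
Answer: $\frac{59049}{25} \approx 2362.0$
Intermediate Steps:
$A{\left(H \right)} = \frac{3}{5}$ ($A{\left(H \right)} = \left(-3\right) \left(- \frac{1}{5}\right) = \frac{3}{5}$)
$o{\left(P \right)} = 9 - P$ ($o{\left(P \right)} = 3 \cdot 3 - P = 9 - P$)
$W{\left(I,q \right)} = -24 + I q^{2}$ ($W{\left(I,q \right)} = I q q - 24 = I q^{2} - 24 = -24 + I q^{2}$)
$W^{2}{\left(A{\left(5 \right)},o{\left(-2 \right)} \right)} = \left(-24 + \frac{3 \left(9 - -2\right)^{2}}{5}\right)^{2} = \left(-24 + \frac{3 \left(9 + 2\right)^{2}}{5}\right)^{2} = \left(-24 + \frac{3 \cdot 11^{2}}{5}\right)^{2} = \left(-24 + \frac{3}{5} \cdot 121\right)^{2} = \left(-24 + \frac{363}{5}\right)^{2} = \left(\frac{243}{5}\right)^{2} = \frac{59049}{25}$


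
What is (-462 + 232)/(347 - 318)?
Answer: -230/29 ≈ -7.9310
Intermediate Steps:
(-462 + 232)/(347 - 318) = -230/29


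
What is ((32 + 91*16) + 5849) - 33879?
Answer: -26542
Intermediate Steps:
((32 + 91*16) + 5849) - 33879 = ((32 + 1456) + 5849) - 33879 = (1488 + 5849) - 33879 = 7337 - 33879 = -26542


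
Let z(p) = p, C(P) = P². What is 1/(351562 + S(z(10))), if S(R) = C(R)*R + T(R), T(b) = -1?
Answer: 1/352561 ≈ 2.8364e-6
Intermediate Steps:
S(R) = -1 + R³ (S(R) = R²*R - 1 = R³ - 1 = -1 + R³)
1/(351562 + S(z(10))) = 1/(351562 + (-1 + 10³)) = 1/(351562 + (-1 + 1000)) = 1/(351562 + 999) = 1/352561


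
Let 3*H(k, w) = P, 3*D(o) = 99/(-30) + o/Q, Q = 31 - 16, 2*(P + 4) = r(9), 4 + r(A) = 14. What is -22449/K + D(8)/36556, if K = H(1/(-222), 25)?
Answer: -221574323963/3290040 ≈ -67347.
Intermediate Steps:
r(A) = 10 (r(A) = -4 + 14 = 10)
P = 1 (P = -4 + (½)*10 = -4 + 5 = 1)
Q = 15
D(o) = -11/10 + o/45 (D(o) = (99/(-30) + o/15)/3 = (99*(-1/30) + o*(1/15))/3 = (-33/10 + o/15)/3 = -11/10 + o/45)
H(k, w) = ⅓ (H(k, w) = (⅓)*1 = ⅓)
K = ⅓ ≈ 0.33333
-22449/K + D(8)/36556 = -22449/⅓ + (-11/10 + (1/45)*8)/36556 = -22449*3 + (-11/10 + 8/45)*(1/36556) = -67347 - 83/90*1/36556 = -67347 - 83/3290040 = -221574323963/3290040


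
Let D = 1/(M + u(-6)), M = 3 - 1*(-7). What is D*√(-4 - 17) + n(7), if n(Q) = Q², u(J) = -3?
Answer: 49 + I*√21/7 ≈ 49.0 + 0.65465*I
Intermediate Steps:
M = 10 (M = 3 + 7 = 10)
D = ⅐ (D = 1/(10 - 3) = 1/7 = ⅐ ≈ 0.14286)
D*√(-4 - 17) + n(7) = √(-4 - 17)/7 + 7² = √(-21)/7 + 49 = (I*√21)/7 + 49 = I*√21/7 + 49 = 49 + I*√21/7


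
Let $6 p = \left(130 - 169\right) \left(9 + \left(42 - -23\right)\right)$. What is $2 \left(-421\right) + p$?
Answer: $-1323$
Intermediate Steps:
$p = -481$ ($p = \frac{\left(130 - 169\right) \left(9 + \left(42 - -23\right)\right)}{6} = \frac{\left(-39\right) \left(9 + \left(42 + 23\right)\right)}{6} = \frac{\left(-39\right) \left(9 + 65\right)}{6} = \frac{\left(-39\right) 74}{6} = \frac{1}{6} \left(-2886\right) = -481$)
$2 \left(-421\right) + p = 2 \left(-421\right) - 481 = -842 - 481 = -1323$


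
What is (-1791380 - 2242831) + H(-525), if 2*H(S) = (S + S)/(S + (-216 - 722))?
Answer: -843150024/209 ≈ -4.0342e+6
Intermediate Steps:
H(S) = S/(-938 + S) (H(S) = ((S + S)/(S + (-216 - 722)))/2 = ((2*S)/(S - 938))/2 = ((2*S)/(-938 + S))/2 = (2*S/(-938 + S))/2 = S/(-938 + S))
(-1791380 - 2242831) + H(-525) = (-1791380 - 2242831) - 525/(-938 - 525) = -4034211 - 525/(-1463) = -4034211 - 525*(-1/1463) = -4034211 + 75/209 = -843150024/209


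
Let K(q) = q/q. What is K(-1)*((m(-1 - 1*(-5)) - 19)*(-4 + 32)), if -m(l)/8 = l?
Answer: -1428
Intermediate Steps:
m(l) = -8*l
K(q) = 1
K(-1)*((m(-1 - 1*(-5)) - 19)*(-4 + 32)) = 1*((-8*(-1 - 1*(-5)) - 19)*(-4 + 32)) = 1*((-8*(-1 + 5) - 19)*28) = 1*((-8*4 - 19)*28) = 1*((-32 - 19)*28) = 1*(-51*28) = 1*(-1428) = -1428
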